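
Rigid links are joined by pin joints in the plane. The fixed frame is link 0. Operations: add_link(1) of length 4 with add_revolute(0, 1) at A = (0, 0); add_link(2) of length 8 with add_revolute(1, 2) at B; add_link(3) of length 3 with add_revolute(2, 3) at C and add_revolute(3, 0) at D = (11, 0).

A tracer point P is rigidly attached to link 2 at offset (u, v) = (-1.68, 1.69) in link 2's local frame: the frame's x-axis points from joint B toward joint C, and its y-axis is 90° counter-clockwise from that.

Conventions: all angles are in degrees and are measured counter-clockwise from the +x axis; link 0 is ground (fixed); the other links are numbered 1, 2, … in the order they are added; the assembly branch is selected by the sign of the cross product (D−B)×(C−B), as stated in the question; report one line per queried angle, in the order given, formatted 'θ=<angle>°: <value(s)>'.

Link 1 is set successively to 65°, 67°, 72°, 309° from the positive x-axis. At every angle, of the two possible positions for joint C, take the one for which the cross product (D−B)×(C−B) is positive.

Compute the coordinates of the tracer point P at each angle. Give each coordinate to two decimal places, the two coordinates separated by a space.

A=(0,0), D=(11.00,0)
θ=65°: B = A + 4.00·(cos65°, sin65°) = (1.6905, 3.6252)
θ=65°: |BD| = 9.9905
θ=65°: circle(B,8.00) ∩ circle(D,3.00): a=7.7479, h=1.9927
θ=65°:   candidates: C₊=(9.6333,2.6706) cross=19.908; C₋=(8.1872,-1.0431) cross=-19.908
θ=65°:   branch + wants cross > 0 → take C=(9.6333,2.6706) (cross=19.908)
θ=65°: ex = (C−B)/|BC| = (0.9929,-0.1193); ey = (0.1193,0.9929)
θ=65°: P = B + -1.68·ex + 1.69·ey = (0.2241,5.5036)
θ=67°: B = A + 4.00·(cos67°, sin67°) = (1.5629, 3.6820)
θ=67°: |BD| = 10.1299
θ=67°: circle(B,8.00) ∩ circle(D,3.00): a=7.7797, h=1.8645
θ=67°:   candidates: C₊=(9.4882,2.5912) cross=18.887; C₋=(8.1328,-0.8827) cross=-18.887
θ=67°:   branch + wants cross > 0 → take C=(9.4882,2.5912) (cross=18.887)
θ=67°: ex = (C−B)/|BC| = (0.9907,-0.1363); ey = (0.1363,0.9907)
θ=67°: P = B + -1.68·ex + 1.69·ey = (0.1290,5.5853)
θ=72°: B = A + 4.00·(cos72°, sin72°) = (1.2361, 3.8042)
θ=72°: |BD| = 10.4789
θ=72°: circle(B,8.00) ∩ circle(D,3.00): a=7.8638, h=1.4701
θ=72°:   candidates: C₊=(9.0970,2.3192) cross=15.405; C₋=(8.0296,-0.4204) cross=-15.405
θ=72°:   branch + wants cross > 0 → take C=(9.0970,2.3192) (cross=15.405)
θ=72°: ex = (C−B)/|BC| = (0.9826,-0.1856); ey = (0.1856,0.9826)
θ=72°: P = B + -1.68·ex + 1.69·ey = (-0.1010,5.7767)
θ=309°: B = A + 4.00·(cos309°, sin309°) = (2.5173, -3.1086)
θ=309°: |BD| = 9.0344
θ=309°: circle(B,8.00) ∩ circle(D,3.00): a=7.5611, h=2.6133
θ=309°:   candidates: C₊=(8.7175,1.9468) cross=23.610; C₋=(10.5159,-2.9607) cross=-23.610
θ=309°:   branch + wants cross > 0 → take C=(8.7175,1.9468) (cross=23.610)
θ=309°: ex = (C−B)/|BC| = (0.7750,0.6319); ey = (-0.6319,0.7750)
θ=309°: P = B + -1.68·ex + 1.69·ey = (0.1473,-2.8604)

θ=65°: 0.22 5.50
θ=67°: 0.13 5.59
θ=72°: -0.10 5.78
θ=309°: 0.15 -2.86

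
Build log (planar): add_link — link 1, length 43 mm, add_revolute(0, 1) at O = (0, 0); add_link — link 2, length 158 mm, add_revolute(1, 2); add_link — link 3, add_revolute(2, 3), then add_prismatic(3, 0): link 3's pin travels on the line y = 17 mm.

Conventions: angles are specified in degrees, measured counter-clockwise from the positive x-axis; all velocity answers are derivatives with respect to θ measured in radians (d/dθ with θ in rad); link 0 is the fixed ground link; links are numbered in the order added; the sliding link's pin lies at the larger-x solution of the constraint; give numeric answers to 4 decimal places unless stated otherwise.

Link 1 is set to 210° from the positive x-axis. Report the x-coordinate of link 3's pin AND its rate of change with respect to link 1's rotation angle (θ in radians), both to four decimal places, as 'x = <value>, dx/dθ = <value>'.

geometry: r = 43 mm, L = 158 mm, e = 17 mm
crank pin P = (r cos θ, r sin θ) = (-37.239092, -21.500000)
h = r sin θ − e = -21.500000 − 17 = -38.500000
x = r cos θ + √(L² − h²) = -37.239092 + 153.237561 = 115.998468
dx/dθ = −r sin θ − h·r cos θ/√(L² − h²) (θ in radians; h = -38.500000) = 12.143906

x = 115.9985, dx/dθ = 12.1439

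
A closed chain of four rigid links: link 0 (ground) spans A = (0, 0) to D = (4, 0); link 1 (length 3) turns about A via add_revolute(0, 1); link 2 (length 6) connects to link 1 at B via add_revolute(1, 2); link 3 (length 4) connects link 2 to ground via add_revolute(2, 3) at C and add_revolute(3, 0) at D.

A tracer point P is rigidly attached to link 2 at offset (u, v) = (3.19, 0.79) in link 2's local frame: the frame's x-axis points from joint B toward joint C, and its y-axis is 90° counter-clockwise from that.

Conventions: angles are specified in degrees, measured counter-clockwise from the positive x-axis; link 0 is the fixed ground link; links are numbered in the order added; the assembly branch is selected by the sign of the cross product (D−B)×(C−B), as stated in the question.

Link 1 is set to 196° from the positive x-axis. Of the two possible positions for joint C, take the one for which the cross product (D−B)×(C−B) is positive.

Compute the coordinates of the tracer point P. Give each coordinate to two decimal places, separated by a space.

A=(0,0), D=(4.00,0)
B = A + 3.00·(cos196°, sin196°) = (-2.8838, -0.8269)
|BD| = 6.9333
circle(B,6.00) ∩ circle(D,4.00): a=4.9090, h=3.4499
  candidates: C₊=(1.5787,3.1839) cross=23.919; C₋=(2.4016,-3.6668) cross=-23.919
  branch + wants cross > 0 → take C=(1.5787,3.1839) (cross=23.919)
ex = (C−B)/|BC| = (0.7437,0.6685); ey = (-0.6685,0.7437)
P = B + 3.19·ex + 0.79·ey = (-1.0393,1.8931)

-1.04 1.89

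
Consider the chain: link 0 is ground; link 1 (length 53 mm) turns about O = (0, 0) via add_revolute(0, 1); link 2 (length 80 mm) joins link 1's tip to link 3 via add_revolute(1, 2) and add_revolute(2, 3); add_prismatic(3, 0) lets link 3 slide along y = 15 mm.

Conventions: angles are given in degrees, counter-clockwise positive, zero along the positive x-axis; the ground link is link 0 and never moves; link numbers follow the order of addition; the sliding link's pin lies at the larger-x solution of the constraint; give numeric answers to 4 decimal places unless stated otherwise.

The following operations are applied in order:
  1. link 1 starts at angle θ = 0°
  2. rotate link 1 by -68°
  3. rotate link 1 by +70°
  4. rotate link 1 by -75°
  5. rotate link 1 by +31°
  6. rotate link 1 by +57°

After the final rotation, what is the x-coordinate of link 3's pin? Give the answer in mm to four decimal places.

geometry: r = 53 mm, L = 80 mm, e = 15 mm; θ starts at 0°
rotate link 1 by -68°: θ ← 0° -68° = -68°
rotate link 1 by +70°: θ ← -68° +70° = 2°
rotate link 1 by -75°: θ ← 2° -75° = -73°
rotate link 1 by +31°: θ ← -73° +31° = -42°
rotate link 1 by +57°: θ ← -42° +57° = 15°
crank pin P = (r cos θ, r sin θ) = (51.194069, 13.717409)
h = r sin θ − e = 13.717409 − 15 = -1.282591
x = r cos θ + √(L² − h²) = 51.194069 + 79.989718 = 131.183787

131.1838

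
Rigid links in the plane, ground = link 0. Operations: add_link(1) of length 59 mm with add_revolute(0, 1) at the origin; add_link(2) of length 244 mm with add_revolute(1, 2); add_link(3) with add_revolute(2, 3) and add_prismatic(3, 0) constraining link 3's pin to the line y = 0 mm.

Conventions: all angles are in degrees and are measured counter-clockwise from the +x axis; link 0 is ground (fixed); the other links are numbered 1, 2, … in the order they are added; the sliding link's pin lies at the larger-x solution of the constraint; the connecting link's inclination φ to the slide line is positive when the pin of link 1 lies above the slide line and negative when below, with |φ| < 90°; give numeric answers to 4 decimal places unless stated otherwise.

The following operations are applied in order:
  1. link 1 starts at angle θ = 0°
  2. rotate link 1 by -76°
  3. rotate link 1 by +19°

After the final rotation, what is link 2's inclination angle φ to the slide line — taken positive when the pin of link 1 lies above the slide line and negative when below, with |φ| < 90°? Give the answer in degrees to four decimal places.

geometry: r = 59 mm, L = 244 mm, e = 0 mm; θ starts at 0°
rotate link 1 by -76°: θ ← 0° -76° = -76°
rotate link 1 by +19°: θ ← -76° +19° = -57°
h = r sin θ − e = -49.481564 − 0 = -49.481564
sin φ = h / L = -49.481564 / 244 = -0.20279329
φ = arcsin(-0.20279329) = -11.700351°

-11.7004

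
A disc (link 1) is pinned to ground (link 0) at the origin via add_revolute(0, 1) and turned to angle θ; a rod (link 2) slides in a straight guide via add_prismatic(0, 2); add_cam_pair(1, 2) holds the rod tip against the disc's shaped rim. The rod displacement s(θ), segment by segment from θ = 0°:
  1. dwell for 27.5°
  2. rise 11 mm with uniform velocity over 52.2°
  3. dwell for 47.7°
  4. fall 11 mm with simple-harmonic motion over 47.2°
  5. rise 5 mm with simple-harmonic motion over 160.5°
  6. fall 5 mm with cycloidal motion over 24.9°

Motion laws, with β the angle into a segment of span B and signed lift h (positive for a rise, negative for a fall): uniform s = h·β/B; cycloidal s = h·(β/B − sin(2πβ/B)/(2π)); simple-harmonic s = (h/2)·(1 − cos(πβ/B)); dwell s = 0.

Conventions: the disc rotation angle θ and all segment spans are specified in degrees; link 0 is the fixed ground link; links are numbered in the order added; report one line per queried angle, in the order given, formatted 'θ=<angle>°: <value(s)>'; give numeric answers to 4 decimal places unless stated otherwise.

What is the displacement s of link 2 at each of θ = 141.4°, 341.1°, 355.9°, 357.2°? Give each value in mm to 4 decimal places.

segment 1 (0° to 27.5°, dwell): s unchanged at 0.0000
segment 2 (27.5° to 79.7°, uniform, h = 11) is passed completely: s = 0.0000 + (11) = 11.0000
segment 3 (79.7° to 127.4°, dwell): s unchanged at 11.0000
θ = 141.4° falls in segment 4 (127.4° to 174.6°, simple-harmonic, h = -11): β = 141.4 − 127.4 = 14°, B = 47.2°; Δs = -11/2·(1 − cos(π·0.2966)) = -2.2200; s = 11.0000 − 2.2200 = 8.7800
segment 4 (127.4° to 174.6°, simple-harmonic, h = -11) is passed completely: s = 11.0000 + (-11) = 0.0000
segment 5 (174.6° to 335.1°, simple-harmonic, h = 5) is passed completely: s = 0.0000 + (5) = 5.0000
θ = 341.1° falls in segment 6 (335.1° to 360°, cycloidal, h = -5): β = 341.1 − 335.1 = 6°, B = 24.9°; Δs = -5·(0.2410 − sin(2π·0.2410)/(2π)) = -0.4103; s = 5.0000 − 0.4103 = 4.5897
θ = 355.9° falls in segment 6 (335.1° to 360°, cycloidal, h = -5): β = 355.9 − 335.1 = 20.8°, B = 24.9°; Δs = -5·(0.8353 − sin(2π·0.8353)/(2π)) = -4.8608; s = 5.0000 − 4.8608 = 0.1392
θ = 357.2° falls in segment 6 (335.1° to 360°, cycloidal, h = -5): β = 357.2 − 335.1 = 22.1°, B = 24.9°; Δs = -5·(0.8876 − sin(2π·0.8876)/(2π)) = -4.9544; s = 5.0000 − 4.9544 = 0.0456

θ=141.4°: 8.7800
θ=341.1°: 4.5897
θ=355.9°: 0.1392
θ=357.2°: 0.0456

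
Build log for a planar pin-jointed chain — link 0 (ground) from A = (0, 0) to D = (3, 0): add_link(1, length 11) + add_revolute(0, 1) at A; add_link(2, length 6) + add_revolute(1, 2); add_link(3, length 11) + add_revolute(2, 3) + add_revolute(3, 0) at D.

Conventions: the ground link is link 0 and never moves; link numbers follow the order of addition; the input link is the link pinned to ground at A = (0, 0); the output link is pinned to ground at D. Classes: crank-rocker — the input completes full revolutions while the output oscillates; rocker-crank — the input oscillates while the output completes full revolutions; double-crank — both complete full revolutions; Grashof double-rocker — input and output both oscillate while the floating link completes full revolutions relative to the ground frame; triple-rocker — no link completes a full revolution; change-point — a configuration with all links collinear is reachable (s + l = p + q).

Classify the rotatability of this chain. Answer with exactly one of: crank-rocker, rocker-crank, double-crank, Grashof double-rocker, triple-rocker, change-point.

lengths: ground=3, input=11, coupler=6, output=11
sorted: s=3 (shortest), l=11 (longest), p+q=17
s + l = 14 vs p + q = 17
s + l < p + q (Grashof) with shortest = ground link → double-crank

double-crank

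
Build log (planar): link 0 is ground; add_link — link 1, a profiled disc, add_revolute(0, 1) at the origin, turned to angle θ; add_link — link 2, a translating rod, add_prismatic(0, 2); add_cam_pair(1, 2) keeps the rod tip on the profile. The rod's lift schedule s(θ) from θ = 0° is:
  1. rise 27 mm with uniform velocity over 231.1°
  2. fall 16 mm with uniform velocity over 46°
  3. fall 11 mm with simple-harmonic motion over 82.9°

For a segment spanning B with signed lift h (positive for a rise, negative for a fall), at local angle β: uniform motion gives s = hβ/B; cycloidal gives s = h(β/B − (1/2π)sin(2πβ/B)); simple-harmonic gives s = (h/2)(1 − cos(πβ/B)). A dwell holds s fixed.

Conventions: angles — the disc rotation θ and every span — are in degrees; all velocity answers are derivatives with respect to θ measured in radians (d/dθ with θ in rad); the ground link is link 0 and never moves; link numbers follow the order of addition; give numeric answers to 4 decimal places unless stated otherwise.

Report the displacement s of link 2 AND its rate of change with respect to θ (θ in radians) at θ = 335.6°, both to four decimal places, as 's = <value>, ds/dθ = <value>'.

seg 1 [0°–231.1°] uniform, h=27: full span → s += 27 → s = 27.0000
seg 2 [231.1°–277.1°] uniform, h=-16: full span → s += -16 → s = 11.0000
seg 3 [277.1°–360°] simple-harmonic, h=-11: θ=335.6° here. β=58.5, B=82.9. -11/2·(1 − cos(π·0.7057)) = -8.8116 → s = 2.1884
velocity in seg [277.1°–360°] (simple-harmonic), θ in radians: β = 58.5° = 1.0210 rad, B = 82.9° = 1.4469 rad; ds/dθ = (πh/(2B)) sin(πβ/B) = (π·(-11)/(2·1.4469)) sin(π·0.7057) = -9.534811 mm/rad

s = 2.1884, ds/dθ = -9.5348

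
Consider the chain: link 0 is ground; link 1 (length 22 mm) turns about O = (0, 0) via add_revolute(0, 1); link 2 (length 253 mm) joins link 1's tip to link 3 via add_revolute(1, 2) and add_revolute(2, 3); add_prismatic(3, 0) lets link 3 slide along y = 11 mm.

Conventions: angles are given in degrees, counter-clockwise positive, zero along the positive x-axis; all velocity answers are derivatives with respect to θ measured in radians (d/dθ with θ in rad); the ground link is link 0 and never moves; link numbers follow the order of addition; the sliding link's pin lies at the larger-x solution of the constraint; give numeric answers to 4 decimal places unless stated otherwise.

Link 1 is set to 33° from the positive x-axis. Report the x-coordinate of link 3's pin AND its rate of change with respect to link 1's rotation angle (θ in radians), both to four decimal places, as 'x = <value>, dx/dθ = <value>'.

geometry: r = 22 mm, L = 253 mm, e = 11 mm
crank pin P = (r cos θ, r sin θ) = (18.450752, 11.982059)
h = r sin θ − e = 11.982059 − 11 = 0.982059
x = r cos θ + √(L² − h²) = 18.450752 + 252.998094 = 271.448846
dx/dθ = −r sin θ − h·r cos θ/√(L² − h²) (θ in radians; h = 0.982059) = -12.053679

x = 271.4488, dx/dθ = -12.0537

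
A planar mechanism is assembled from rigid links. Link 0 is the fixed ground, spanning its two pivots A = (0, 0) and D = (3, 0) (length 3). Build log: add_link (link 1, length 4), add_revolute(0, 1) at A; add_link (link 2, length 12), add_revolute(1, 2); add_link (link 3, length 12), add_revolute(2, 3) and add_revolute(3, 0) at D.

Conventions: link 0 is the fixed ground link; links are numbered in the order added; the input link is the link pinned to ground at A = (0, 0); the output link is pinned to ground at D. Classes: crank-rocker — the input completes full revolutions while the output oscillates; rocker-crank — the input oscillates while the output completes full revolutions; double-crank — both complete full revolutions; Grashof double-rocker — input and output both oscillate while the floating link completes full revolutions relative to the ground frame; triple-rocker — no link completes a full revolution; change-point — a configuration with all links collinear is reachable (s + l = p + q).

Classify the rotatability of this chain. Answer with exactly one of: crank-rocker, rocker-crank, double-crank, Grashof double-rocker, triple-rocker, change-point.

lengths: ground=3, input=4, coupler=12, output=12
sorted: s=3 (shortest), l=12 (longest), p+q=16
s + l = 15 vs p + q = 16
s + l < p + q (Grashof) with shortest = ground link → double-crank

double-crank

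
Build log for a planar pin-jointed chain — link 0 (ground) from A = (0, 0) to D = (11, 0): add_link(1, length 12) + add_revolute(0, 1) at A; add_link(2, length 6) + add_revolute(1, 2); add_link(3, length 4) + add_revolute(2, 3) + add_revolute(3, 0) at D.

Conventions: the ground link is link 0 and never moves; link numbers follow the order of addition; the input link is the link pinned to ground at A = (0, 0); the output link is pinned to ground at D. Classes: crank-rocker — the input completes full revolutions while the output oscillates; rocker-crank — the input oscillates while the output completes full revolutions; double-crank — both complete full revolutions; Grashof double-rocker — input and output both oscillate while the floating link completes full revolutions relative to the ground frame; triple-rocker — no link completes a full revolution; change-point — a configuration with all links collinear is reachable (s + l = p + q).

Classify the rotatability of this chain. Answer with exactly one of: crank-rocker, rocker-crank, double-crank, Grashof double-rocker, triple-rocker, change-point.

lengths: ground=11, input=12, coupler=6, output=4
sorted: s=4 (shortest), l=12 (longest), p+q=17
s + l = 16 vs p + q = 17
s + l < p + q (Grashof) with shortest = output link → rocker-crank

rocker-crank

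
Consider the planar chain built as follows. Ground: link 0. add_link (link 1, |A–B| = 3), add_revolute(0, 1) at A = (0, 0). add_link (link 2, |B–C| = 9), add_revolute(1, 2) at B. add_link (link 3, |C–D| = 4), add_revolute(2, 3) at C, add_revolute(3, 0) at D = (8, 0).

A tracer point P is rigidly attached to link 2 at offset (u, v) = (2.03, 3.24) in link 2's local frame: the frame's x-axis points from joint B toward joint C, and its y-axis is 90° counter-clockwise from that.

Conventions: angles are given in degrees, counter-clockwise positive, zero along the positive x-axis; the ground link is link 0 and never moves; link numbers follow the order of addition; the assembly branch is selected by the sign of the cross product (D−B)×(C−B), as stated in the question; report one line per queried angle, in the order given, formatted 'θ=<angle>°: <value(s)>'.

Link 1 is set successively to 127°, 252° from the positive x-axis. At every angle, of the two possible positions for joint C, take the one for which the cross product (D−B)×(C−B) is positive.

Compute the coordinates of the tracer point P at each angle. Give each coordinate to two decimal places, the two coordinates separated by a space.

A=(0,0), D=(8.00,0)
θ=127°: B = A + 3.00·(cos127°, sin127°) = (-1.8054, 2.3959)
θ=127°: |BD| = 10.0939
θ=127°: circle(B,9.00) ∩ circle(D,4.00): a=8.2667, h=3.5583
θ=127°:   candidates: C₊=(7.0696,3.8903) cross=35.917; C₋=(5.3804,-3.0229) cross=-35.917
θ=127°:   branch + wants cross > 0 → take C=(7.0696,3.8903) (cross=35.917)
θ=127°: ex = (C−B)/|BC| = (0.9861,0.1660); ey = (-0.1660,0.9861)
θ=127°: P = B + 2.03·ex + 3.24·ey = (-0.3416,5.9280)
θ=252°: B = A + 3.00·(cos252°, sin252°) = (-0.9271, -2.8532)
θ=252°: |BD| = 9.3719
θ=252°: circle(B,9.00) ∩ circle(D,4.00): a=8.1538, h=3.8100
θ=252°:   candidates: C₊=(5.6798,3.2583) cross=35.707; C₋=(7.9996,-4.0000) cross=-35.707
θ=252°:   branch + wants cross > 0 → take C=(5.6798,3.2583) (cross=35.707)
θ=252°: ex = (C−B)/|BC| = (0.7341,0.6791); ey = (-0.6791,0.7341)
θ=252°: P = B + 2.03·ex + 3.24·ey = (-1.6370,0.9038)

θ=127°: -0.34 5.93
θ=252°: -1.64 0.90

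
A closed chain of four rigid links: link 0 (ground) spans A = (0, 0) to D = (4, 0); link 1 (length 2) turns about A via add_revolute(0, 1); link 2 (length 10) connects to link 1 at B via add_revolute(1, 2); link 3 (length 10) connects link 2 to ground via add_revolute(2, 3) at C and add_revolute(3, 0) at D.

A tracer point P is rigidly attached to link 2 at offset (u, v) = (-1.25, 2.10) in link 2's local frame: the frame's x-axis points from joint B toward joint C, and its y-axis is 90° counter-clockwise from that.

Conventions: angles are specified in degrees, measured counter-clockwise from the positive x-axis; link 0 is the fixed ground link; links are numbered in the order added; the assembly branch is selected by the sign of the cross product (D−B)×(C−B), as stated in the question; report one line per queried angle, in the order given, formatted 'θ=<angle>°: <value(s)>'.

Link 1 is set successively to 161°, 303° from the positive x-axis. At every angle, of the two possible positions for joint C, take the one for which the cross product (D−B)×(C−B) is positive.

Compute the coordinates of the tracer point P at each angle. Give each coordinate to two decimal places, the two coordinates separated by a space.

A=(0,0), D=(4.00,0)
θ=161°: B = A + 2.00·(cos161°, sin161°) = (-1.8910, 0.6511)
θ=161°: |BD| = 5.9269
θ=161°: circle(B,10.00) ∩ circle(D,10.00): a=2.9635, h=9.5508
θ=161°:   candidates: C₊=(2.1037,9.8186) cross=56.607; C₋=(0.0052,-9.1674) cross=-56.607
θ=161°:   branch + wants cross > 0 → take C=(2.1037,9.8186) (cross=56.607)
θ=161°: ex = (C−B)/|BC| = (0.3995,0.9167); ey = (-0.9167,0.3995)
θ=161°: P = B + -1.25·ex + 2.10·ey = (-4.3155,0.3441)
θ=303°: B = A + 2.00·(cos303°, sin303°) = (1.0893, -1.6773)
θ=303°: |BD| = 3.3594
θ=303°: circle(B,10.00) ∩ circle(D,10.00): a=1.6797, h=9.8579
θ=303°:   candidates: C₊=(-2.3774,7.7026) cross=33.117; C₋=(7.4666,-9.3799) cross=-33.117
θ=303°:   branch + wants cross > 0 → take C=(-2.3774,7.7026) (cross=33.117)
θ=303°: ex = (C−B)/|BC| = (-0.3467,0.9380); ey = (-0.9380,-0.3467)
θ=303°: P = B + -1.25·ex + 2.10·ey = (-0.4472,-3.5778)

θ=161°: -4.32 0.34
θ=303°: -0.45 -3.58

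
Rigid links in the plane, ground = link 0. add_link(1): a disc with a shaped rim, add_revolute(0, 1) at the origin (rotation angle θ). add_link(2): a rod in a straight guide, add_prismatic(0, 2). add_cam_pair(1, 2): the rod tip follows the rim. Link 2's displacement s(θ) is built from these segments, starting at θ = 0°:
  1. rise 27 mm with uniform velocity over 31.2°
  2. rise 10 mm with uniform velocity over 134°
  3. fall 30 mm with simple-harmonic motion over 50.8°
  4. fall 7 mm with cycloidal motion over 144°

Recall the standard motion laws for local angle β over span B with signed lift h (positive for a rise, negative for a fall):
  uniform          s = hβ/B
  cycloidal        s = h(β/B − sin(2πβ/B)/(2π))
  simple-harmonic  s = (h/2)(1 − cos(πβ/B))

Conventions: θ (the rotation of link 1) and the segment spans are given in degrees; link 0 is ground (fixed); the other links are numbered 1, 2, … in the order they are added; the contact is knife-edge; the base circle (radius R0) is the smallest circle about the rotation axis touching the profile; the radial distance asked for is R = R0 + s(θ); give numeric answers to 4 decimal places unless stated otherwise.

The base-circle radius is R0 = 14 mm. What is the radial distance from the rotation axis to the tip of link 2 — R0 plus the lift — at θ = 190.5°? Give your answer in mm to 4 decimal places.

segment 1 (0° to 31.2°, uniform, h = 27) is passed completely: s = 0.0000 + (27) = 27.0000
segment 2 (31.2° to 165.2°, uniform, h = 10) is passed completely: s = 27.0000 + (10) = 37.0000
θ = 190.5° falls in segment 3 (165.2° to 216°, simple-harmonic, h = -30): β = 190.5 − 165.2 = 25.3°, B = 50.8°; Δs = -30/2·(1 − cos(π·0.4980)) = -14.9072; s = 37.0000 − 14.9072 = 22.0928
R = R0 + s = 14 + 22.0928 = 36.0928

36.0928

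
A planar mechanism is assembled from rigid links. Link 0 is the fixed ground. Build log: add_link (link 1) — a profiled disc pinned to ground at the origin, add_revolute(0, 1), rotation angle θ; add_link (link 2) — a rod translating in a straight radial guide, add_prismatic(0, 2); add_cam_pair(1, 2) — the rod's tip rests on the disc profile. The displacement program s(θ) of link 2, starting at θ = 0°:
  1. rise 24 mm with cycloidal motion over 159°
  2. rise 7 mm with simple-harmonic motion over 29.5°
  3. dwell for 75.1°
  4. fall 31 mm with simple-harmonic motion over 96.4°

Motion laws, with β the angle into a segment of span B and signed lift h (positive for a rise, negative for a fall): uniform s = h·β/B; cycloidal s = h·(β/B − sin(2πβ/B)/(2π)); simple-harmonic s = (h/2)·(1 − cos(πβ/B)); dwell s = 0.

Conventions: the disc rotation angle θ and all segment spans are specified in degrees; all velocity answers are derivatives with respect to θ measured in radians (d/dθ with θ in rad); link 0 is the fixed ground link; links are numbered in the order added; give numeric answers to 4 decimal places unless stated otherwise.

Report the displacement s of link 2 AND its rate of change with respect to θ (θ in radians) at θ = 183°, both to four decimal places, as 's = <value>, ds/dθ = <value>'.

seg 1 [0°–159°] cycloidal, h=24: full span → s += 24 → s = 24.0000
seg 2 [159°–188.5°] simple-harmonic, h=7: θ=183° here. β=24, B=29.5. 7/2·(1 − cos(π·0.8136)) = 6.4166 → s = 30.4166
velocity in seg [159°–188.5°] (simple-harmonic), θ in radians: β = 24° = 0.4189 rad, B = 29.5° = 0.5149 rad; ds/dθ = (πh/(2B)) sin(πβ/B) = (π·7/(2·0.5149)) sin(π·0.8136) = 11.805561 mm/rad

s = 30.4166, ds/dθ = 11.8056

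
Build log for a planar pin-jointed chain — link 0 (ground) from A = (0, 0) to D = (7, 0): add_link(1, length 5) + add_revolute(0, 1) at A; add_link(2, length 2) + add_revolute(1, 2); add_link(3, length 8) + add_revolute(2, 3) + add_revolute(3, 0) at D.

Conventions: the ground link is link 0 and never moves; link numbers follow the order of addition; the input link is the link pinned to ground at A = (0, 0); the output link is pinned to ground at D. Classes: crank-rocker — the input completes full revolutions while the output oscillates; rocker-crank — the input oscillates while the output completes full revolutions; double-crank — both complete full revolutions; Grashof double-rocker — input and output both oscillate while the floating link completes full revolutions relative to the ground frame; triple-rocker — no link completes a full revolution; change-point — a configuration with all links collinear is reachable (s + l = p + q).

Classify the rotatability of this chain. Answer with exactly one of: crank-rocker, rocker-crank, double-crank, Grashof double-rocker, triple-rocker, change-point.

lengths: ground=7, input=5, coupler=2, output=8
sorted: s=2 (shortest), l=8 (longest), p+q=12
s + l = 10 vs p + q = 12
s + l < p + q (Grashof) with shortest = coupler link → Grashof double-rocker

Grashof double-rocker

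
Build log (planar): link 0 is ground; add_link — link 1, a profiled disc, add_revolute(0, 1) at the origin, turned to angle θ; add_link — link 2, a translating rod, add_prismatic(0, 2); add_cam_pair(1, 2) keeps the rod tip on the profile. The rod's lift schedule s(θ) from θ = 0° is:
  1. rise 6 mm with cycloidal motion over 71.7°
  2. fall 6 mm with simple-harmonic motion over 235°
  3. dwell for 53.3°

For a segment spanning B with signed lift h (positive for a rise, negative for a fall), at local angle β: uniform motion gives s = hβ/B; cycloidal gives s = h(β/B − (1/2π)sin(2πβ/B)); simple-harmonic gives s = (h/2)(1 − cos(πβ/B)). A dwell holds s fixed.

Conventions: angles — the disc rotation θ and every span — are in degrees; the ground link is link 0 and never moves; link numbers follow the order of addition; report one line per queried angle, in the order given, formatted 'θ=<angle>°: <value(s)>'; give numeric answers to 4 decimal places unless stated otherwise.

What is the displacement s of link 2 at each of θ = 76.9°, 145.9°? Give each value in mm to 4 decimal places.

seg 1 [0°–71.7°] cycloidal, h=6: full span → s += 6 → s = 6.0000
seg 2 [71.7°–306.7°] simple-harmonic, h=-6: θ=76.9° here. β=5.2, B=235. -6/2·(1 − cos(π·0.0221)) = -0.0072 → s = 5.9928
seg 2 [71.7°–306.7°] simple-harmonic, h=-6: θ=145.9° here. β=74.2, B=235. -6/2·(1 − cos(π·0.3157)) = -1.3588 → s = 4.6412

θ=76.9°: 5.9928
θ=145.9°: 4.6412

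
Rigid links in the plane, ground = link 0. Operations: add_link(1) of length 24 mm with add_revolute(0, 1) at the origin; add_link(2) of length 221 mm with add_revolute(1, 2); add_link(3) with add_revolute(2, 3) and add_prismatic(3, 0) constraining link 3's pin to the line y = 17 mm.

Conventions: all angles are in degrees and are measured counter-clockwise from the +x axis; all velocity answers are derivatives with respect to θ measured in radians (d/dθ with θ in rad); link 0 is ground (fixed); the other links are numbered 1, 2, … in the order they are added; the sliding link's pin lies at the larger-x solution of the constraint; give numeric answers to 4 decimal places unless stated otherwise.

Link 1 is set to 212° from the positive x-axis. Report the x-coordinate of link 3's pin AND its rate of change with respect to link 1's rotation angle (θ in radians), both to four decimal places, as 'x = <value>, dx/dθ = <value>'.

geometry: r = 24 mm, L = 221 mm, e = 17 mm
crank pin P = (r cos θ, r sin θ) = (-20.353154, -12.718062)
h = r sin θ − e = -12.718062 − 17 = -29.718062
x = r cos θ + √(L² − h²) = -20.353154 + 218.992778 = 198.639624
dx/dθ = −r sin θ − h·r cos θ/√(L² − h²) (θ in radians; h = -29.718062) = 9.956070

x = 198.6396, dx/dθ = 9.9561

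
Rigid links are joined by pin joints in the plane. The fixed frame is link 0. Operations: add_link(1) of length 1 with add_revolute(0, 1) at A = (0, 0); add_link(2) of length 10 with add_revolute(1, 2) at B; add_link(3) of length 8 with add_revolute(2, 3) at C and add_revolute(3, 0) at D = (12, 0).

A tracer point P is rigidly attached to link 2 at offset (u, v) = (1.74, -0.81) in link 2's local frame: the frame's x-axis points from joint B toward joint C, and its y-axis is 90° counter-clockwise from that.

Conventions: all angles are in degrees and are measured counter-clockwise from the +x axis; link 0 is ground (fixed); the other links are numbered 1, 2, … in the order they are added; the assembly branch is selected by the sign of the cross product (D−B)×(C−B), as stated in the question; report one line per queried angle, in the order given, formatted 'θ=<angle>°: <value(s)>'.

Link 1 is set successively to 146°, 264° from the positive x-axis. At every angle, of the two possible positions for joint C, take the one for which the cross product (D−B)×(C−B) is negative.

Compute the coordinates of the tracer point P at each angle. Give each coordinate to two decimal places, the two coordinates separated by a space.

A=(0,0), D=(12.00,0)
θ=146°: B = A + 1.00·(cos146°, sin146°) = (-0.8290, 0.5592)
θ=146°: |BD| = 12.8412
θ=146°: circle(B,10.00) ∩ circle(D,8.00): a=7.8223, h=6.2298
θ=146°:   candidates: C₊=(7.2572,6.4425) cross=79.999; C₋=(6.7146,-6.0054) cross=-79.999
θ=146°:   branch - wants cross < 0 → take C=(6.7146,-6.0054) (cross=-79.999)
θ=146°: ex = (C−B)/|BC| = (0.7544,-0.6565); ey = (0.6565,0.7544)
θ=146°: P = B + 1.74·ex + -0.81·ey = (-0.0482,-1.1941)
θ=264°: B = A + 1.00·(cos264°, sin264°) = (-0.1045, -0.9945)
θ=264°: |BD| = 12.1453
θ=264°: circle(B,10.00) ∩ circle(D,8.00): a=7.5547, h=6.5518
θ=264°:   candidates: C₊=(6.8883,6.1539) cross=79.574; C₋=(7.9613,-6.9057) cross=-79.574
θ=264°:   branch - wants cross < 0 → take C=(7.9613,-6.9057) (cross=-79.574)
θ=264°: ex = (C−B)/|BC| = (0.8066,-0.5911); ey = (0.5911,0.8066)
θ=264°: P = B + 1.74·ex + -0.81·ey = (0.8201,-2.6764)

θ=146°: -0.05 -1.19
θ=264°: 0.82 -2.68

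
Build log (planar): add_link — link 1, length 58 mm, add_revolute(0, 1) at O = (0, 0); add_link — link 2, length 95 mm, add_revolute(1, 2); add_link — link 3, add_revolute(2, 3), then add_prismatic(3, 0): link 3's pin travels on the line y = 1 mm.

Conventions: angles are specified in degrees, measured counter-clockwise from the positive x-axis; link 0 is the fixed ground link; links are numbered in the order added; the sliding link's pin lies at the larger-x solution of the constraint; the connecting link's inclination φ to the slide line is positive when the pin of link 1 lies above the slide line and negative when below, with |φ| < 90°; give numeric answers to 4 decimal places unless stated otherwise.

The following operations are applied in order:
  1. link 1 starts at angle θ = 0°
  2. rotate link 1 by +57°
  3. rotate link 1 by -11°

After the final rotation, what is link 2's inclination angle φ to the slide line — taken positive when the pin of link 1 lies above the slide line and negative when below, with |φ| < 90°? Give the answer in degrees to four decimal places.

geometry: r = 58 mm, L = 95 mm, e = 1 mm; θ starts at 0°
rotate link 1 by +57°: θ ← 0° +57° = 57°
rotate link 1 by -11°: θ ← 57° -11° = 46°
h = r sin θ − e = 41.721708 − 1 = 40.721708
sin φ = h / L = 40.721708 / 95 = 0.42864956
φ = arcsin(0.42864956) = 25.381888°

25.3819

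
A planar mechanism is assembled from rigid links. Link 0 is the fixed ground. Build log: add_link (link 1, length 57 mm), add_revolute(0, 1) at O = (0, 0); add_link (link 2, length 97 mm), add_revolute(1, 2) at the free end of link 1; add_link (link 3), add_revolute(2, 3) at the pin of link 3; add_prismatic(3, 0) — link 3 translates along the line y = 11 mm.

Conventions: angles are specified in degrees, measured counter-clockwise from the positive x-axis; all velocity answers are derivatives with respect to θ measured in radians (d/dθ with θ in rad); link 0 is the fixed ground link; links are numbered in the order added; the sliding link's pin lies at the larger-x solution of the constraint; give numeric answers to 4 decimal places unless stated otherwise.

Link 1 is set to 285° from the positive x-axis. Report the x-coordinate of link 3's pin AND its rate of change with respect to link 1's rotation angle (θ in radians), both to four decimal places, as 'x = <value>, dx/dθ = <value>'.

geometry: r = 57 mm, L = 97 mm, e = 11 mm
crank pin P = (r cos θ, r sin θ) = (14.752686, -55.057772)
h = r sin θ − e = -55.057772 − 11 = -66.057772
x = r cos θ + √(L² − h²) = 14.752686 + 71.030773 = 85.783459
dx/dθ = −r sin θ − h·r cos θ/√(L² − h²) (θ in radians; h = -66.057772) = 68.777594

x = 85.7835, dx/dθ = 68.7776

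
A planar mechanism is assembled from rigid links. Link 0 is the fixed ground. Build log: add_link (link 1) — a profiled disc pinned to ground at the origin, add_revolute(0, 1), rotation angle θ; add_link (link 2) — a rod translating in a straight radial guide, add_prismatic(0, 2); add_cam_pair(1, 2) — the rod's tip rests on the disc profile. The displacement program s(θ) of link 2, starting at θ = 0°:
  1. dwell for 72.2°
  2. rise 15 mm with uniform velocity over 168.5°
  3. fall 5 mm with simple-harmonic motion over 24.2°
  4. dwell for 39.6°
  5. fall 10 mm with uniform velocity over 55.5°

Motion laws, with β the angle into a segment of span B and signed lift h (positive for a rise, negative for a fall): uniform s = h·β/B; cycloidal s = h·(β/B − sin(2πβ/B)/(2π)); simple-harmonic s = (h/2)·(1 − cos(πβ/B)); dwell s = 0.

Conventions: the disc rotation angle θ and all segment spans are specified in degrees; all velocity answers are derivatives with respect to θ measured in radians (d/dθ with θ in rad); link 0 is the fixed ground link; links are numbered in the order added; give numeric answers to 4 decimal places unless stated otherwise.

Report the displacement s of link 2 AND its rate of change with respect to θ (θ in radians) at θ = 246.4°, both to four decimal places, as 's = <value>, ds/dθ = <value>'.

seg 1 [0°–72.2°] dwell: s stays 0.0000
seg 2 [72.2°–240.7°] uniform, h=15: full span → s += 15 → s = 15.0000
seg 3 [240.7°–264.9°] simple-harmonic, h=-5: θ=246.4° here. β=5.7, B=24.2. -5/2·(1 − cos(π·0.2355)) = -0.6538 → s = 14.3462
velocity in seg [240.7°–264.9°] (simple-harmonic), θ in radians: β = 5.7° = 0.0995 rad, B = 24.2° = 0.4224 rad; ds/dθ = (πh/(2B)) sin(πβ/B) = (π·(-5)/(2·0.4224)) sin(π·0.2355) = -12.537888 mm/rad

s = 14.3462, ds/dθ = -12.5379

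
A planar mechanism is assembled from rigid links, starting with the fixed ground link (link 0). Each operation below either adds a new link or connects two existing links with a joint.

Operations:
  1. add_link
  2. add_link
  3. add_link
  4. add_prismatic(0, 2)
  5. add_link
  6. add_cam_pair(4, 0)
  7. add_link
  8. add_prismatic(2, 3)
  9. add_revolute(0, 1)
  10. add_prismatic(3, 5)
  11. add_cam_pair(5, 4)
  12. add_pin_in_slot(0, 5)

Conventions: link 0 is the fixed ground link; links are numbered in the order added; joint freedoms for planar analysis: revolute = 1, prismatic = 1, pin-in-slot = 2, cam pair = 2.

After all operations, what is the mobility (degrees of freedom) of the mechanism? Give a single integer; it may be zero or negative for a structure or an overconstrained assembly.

link 0 = ground. State L|J1|J2 = 1|0|0
+link1  2|0|0
+link2  3|0|0
+link3  4|0|0
P(0,2) f=1→J1  4|1|0
+link4  5|1|0
C(4,0) f=2→J2  5|1|1
+link5  6|1|1
P(2,3) f=1→J1  6|2|1
R(0,1) f=1→J1  6|3|1
P(3,5) f=1→J1  6|4|1
C(5,4) f=2→J2  6|4|2
PS(0,5) f=2→J2  6|4|3
M = 3(6−1)−2·4−3 = 15−8−3 = 4

M = 4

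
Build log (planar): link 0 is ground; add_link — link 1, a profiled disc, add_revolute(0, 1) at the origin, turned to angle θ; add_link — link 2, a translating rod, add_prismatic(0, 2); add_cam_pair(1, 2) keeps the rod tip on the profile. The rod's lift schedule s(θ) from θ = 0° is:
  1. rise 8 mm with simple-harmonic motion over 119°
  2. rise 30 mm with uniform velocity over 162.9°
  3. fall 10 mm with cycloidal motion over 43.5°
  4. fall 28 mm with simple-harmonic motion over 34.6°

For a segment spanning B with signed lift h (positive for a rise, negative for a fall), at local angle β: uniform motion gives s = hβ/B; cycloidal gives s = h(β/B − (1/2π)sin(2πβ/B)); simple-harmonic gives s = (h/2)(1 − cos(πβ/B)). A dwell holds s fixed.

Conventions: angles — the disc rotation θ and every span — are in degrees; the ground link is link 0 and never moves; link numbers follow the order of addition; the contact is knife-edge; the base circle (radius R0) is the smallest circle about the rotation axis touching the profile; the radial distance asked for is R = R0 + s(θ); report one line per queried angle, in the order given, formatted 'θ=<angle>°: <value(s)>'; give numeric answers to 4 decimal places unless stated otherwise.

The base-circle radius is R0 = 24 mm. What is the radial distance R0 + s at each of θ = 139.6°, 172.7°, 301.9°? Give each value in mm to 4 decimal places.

seg 1 [0°–119°] simple-harmonic, h=8: full span → s += 8 → s = 8.0000
seg 2 [119°–281.9°] uniform, h=30: θ=139.6° here. β=20.6, B=162.9. 30·20.6/162.9 = 3.7937 → s = 11.7937
seg 2 [119°–281.9°] uniform, h=30: θ=172.7° here. β=53.7, B=162.9. 30·53.7/162.9 = 9.8895 → s = 17.8895
seg 2 [119°–281.9°] uniform, h=30: full span → s += 30 → s = 38.0000
seg 3 [281.9°–325.4°] cycloidal, h=-10: θ=301.9° here. β=20, B=43.5. -10·(0.4598 − sin(2π·0.4598)/(2π)) = -4.1997 → s = 33.8003
θ=139.6°: R = R0 + s = 24 + 11.7937 = 35.7937
θ=172.7°: R = R0 + s = 24 + 17.8895 = 41.8895
θ=301.9°: R = R0 + s = 24 + 33.8003 = 57.8003

θ=139.6°: 35.7937
θ=172.7°: 41.8895
θ=301.9°: 57.8003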